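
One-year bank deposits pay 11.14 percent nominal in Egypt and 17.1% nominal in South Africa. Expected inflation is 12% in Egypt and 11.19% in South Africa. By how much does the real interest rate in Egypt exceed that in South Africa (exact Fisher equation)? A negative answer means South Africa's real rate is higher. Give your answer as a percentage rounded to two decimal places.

Egypt: (1 + 0.1114)/(1 + 0.1200) − 1 = -0.7679%
South Africa: (1 + 0.1710)/(1 + 0.1119) − 1 = 5.3152%
Differential = -0.7679% − 5.3152% = -6.0831% → -6.08%.

-6.08%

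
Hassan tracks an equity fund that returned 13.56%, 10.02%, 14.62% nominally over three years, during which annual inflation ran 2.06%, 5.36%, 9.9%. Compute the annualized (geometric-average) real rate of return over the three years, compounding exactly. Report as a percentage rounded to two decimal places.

6.61%

Compound the nominal returns: 1.1356 × 1.1002 × 1.1462 = 1.43204752.
Compound inflation: 1.0206 × 1.0536 × 1.0990 = 1.18175927.
Deflate: 1.43204752 / 1.18175927 = 1.21179292.
Annualized real rate = 1.21179292^(1/3) − 1 = 6.6128% → 6.61%.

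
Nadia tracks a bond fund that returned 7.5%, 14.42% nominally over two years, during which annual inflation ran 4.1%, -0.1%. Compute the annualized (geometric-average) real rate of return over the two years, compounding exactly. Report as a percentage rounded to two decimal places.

Nominal growth factor = 1.0750 × 1.1442 = 1.23001500
Price-level growth factor = 1.0410 × 0.9990 = 1.03995900
Real growth factor = 1.23001500 / 1.03995900 = 1.18275336
Annualized real rate = 1.18275336^(1/2) − 1 = 8.7545% → 8.75%.

8.75%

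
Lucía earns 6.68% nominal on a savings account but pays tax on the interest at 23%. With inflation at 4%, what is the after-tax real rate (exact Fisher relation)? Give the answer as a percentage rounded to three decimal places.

1.100%

After-tax nominal return = 6.68% × (1 − 0.23) = 5.1436%.
1 + r = 1.051436 / 1.04000 = 1.010996
After-tax real rate = 1.010996 − 1 → 1.100%.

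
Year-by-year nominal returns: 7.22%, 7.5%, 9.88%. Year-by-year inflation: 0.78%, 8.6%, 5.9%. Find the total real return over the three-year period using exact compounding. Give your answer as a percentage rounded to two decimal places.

Compound the nominal returns: 1.0722 × 1.0750 × 1.0988 = 1.266493.
Compound inflation: 1.0078 × 1.0860 × 1.0590 = 1.159045.
Deflate: 1.266493 / 1.159045 = 1.092705.
Total real return = 1.092705 − 1 → 9.27%.

9.27%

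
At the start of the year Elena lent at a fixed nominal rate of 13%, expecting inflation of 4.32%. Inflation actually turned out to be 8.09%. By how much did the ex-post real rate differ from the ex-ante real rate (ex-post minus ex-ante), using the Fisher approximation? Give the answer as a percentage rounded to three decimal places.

-3.770%

Ex-ante: 13% − 4.32% = 8.680%
Ex-post: 13% − 8.09% = 4.910%
Difference (ex-post − ex-ante) = -3.7700% → -3.770%.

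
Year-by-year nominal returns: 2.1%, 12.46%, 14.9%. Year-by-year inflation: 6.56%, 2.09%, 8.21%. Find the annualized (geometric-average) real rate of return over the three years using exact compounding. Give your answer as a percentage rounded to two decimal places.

3.87%

Nominal growth factor = 1.0210 × 1.1246 × 1.1490 = 1.31930087
Price-level growth factor = 1.0656 × 1.0209 × 1.0821 = 1.17718525
Real growth factor = 1.31930087 / 1.17718525 = 1.12072494
Annualized real rate = 1.12072494^(1/3) − 1 = 3.8723% → 3.87%.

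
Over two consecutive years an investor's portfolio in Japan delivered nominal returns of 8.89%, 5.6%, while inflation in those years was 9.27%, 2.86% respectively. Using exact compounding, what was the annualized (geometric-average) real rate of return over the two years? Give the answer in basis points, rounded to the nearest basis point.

115 basis points

Compound the nominal returns: 1.0889 × 1.0560 = 1.14987840.
Compound inflation: 1.0927 × 1.0286 = 1.12395122.
Deflate: 1.14987840 / 1.12395122 = 1.02306789.
Annualized real rate = 1.02306789^(1/2) − 1 = 1.1468% → 115 basis points.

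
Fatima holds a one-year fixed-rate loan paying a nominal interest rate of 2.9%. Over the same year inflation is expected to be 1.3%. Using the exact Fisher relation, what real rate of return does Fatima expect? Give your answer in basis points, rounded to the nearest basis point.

1 + r = 1.02900 / 1.01300 = 1.015795
r = 1.015795 − 1 = 1.5795%, i.e. 158 basis points.

158 basis points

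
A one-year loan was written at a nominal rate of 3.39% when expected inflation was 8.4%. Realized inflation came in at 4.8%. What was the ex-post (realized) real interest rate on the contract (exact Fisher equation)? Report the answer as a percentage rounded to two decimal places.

-1.35%

Ex-post: (1 + 0.0339)/(1 + 0.0480) − 1 = -1.3454%
So the realized real rate is -1.35%.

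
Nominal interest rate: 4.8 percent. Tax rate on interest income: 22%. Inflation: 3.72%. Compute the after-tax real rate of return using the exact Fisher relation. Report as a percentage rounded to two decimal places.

After-tax nominal return = 4.8% × (1 − 0.22) = 3.7440%.
1 + r = 1.03744 / 1.03720 = 1.000231
After-tax real rate = 1.000231 − 1 → 0.02%.

0.02%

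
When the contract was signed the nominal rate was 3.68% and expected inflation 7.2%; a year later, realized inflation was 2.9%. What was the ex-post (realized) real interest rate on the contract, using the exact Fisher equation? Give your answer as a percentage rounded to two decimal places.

0.76%

Ex-post: (1 + 0.0368)/(1 + 0.0290) − 1 = 0.7580%
So the realized real rate is 0.76%.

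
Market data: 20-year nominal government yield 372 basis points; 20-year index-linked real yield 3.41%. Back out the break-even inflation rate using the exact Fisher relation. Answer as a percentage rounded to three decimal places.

(1 + π) = (1 + i)/(1 + r) = 1.03720 / 1.03410 = 1.002998
Break-even inflation = 1.002998 − 1 → 0.300%.

0.300%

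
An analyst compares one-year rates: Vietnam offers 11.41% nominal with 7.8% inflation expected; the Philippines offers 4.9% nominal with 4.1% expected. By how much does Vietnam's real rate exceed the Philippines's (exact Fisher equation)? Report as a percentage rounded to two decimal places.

2.58%

Vietnam: (1 + 0.1141)/(1 + 0.0780) − 1 = 3.3488%
The Philippines: (1 + 0.0490)/(1 + 0.0410) − 1 = 0.7685%
Differential = 3.3488% − 0.7685% = 2.5803% → 2.58%.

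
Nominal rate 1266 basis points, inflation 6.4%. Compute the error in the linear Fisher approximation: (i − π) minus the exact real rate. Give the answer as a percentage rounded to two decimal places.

0.38%

Approximate: r ≈ 12.660% − 6.400% = 6.2600%
Exact: (1 + 0.1266)/(1 + 0.0640) − 1 = 5.8835%
Error = 6.2600% − 5.8835% = 0.3765% → 0.38%.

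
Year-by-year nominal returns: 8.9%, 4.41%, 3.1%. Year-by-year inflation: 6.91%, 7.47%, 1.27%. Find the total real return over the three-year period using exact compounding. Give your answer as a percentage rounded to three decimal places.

Compound the nominal returns: 1.0890 × 1.0441 × 1.0310 = 1.172273.
Compound inflation: 1.0691 × 1.0747 × 1.0127 = 1.163554.
Deflate: 1.172273 / 1.163554 = 1.007493.
Total real return = 1.007493 − 1 → 0.749%.

0.749%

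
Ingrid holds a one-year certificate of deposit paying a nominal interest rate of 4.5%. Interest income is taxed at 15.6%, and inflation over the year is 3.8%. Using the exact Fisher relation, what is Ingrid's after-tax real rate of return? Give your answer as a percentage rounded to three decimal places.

-0.002%

After-tax nominal return = 4.5% × (1 − 0.156) = 3.7980%.
1 + r = 1.03798 / 1.03800 = 0.999981
After-tax real rate = 0.999981 − 1 → -0.002%.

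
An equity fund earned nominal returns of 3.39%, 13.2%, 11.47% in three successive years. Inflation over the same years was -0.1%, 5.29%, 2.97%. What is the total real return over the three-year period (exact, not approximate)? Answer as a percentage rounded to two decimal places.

20.45%

Nominal growth factor = 1.0339 × 1.1320 × 1.1147 = 1.304617
Price-level growth factor = 0.9990 × 1.0529 × 1.0297 = 1.083087
Real growth factor = 1.304617 / 1.083087 = 1.204536
Total real return = 1.204536 − 1 → 20.45%.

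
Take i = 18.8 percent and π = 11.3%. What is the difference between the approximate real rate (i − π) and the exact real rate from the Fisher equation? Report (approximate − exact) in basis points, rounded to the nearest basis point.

Approximate: r ≈ 18.800% − 11.300% = 7.5000%
Exact: (1 + 0.1880)/(1 + 0.1130) − 1 = 6.7385%
Error = 7.5000% − 6.7385% = 0.7615% → 76 basis points.

76 basis points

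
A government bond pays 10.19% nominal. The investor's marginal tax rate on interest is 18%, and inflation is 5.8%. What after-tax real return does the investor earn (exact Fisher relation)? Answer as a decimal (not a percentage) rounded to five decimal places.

0.02416

After-tax nominal return = 10.19% × (1 − 0.18) = 8.3558%.
1 + r = 1.083558 / 1.05800 = 1.024157
After-tax real rate = 1.024157 − 1 → 0.02416.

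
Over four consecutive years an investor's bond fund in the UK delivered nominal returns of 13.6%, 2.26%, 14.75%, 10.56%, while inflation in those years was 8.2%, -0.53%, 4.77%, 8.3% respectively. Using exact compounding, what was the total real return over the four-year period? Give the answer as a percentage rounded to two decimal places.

Compound the nominal returns: 1.1360 × 1.0226 × 1.1475 × 1.1056 = 1.473787.
Compound inflation: 1.0820 × 0.9947 × 1.0477 × 1.0830 = 1.221194.
Deflate: 1.473787 / 1.221194 = 1.206841.
Total real return = 1.206841 − 1 → 20.68%.

20.68%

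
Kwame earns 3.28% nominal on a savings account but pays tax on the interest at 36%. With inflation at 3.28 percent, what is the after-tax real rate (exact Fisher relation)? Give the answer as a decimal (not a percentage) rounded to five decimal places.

After-tax nominal return = 3.28% × (1 − 0.36) = 2.0992%.
1 + r = 1.020992 / 1.03280 = 0.988567
After-tax real rate = 0.988567 − 1 → -0.01143.

-0.01143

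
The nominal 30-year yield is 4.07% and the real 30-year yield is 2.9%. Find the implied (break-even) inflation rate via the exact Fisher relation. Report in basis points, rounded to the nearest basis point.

(1 + π) = (1 + i)/(1 + r) = 1.04070 / 1.02900 = 1.011370
Break-even inflation = 1.011370 − 1 → 114 basis points.

114 basis points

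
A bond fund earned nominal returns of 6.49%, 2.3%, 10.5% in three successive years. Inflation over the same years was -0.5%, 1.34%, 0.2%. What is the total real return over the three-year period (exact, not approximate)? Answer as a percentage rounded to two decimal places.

19.14%

Compound the nominal returns: 1.0649 × 1.0230 × 1.1050 = 1.203779.
Compound inflation: 0.9950 × 1.0134 × 1.0020 = 1.010350.
Deflate: 1.203779 / 1.010350 = 1.191448.
Total real return = 1.191448 − 1 → 19.14%.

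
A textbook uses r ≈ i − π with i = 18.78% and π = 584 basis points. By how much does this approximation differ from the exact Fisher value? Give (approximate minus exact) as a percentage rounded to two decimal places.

0.71%

Approximate: r ≈ 18.780% − 5.840% = 12.9400%
Exact: (1 + 0.1878)/(1 + 0.0584) − 1 = 12.2260%
Error = 12.9400% − 12.2260% = 0.7140% → 0.71%.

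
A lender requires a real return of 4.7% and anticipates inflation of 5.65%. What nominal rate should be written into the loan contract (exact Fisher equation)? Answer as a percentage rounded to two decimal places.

(1 + i) = (1 + r)(1 + π) = 1.04700 × 1.05650 = 1.1061555
i = 1.1061555 − 1, so the required nominal rate is 10.62%.

10.62%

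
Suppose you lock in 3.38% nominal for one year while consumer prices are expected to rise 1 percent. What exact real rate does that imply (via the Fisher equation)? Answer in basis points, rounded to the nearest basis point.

236 basis points

1 + r = 1.03380 / 1.01000 = 1.023564
r = 1.023564 − 1 = 2.3564%, i.e. 236 basis points.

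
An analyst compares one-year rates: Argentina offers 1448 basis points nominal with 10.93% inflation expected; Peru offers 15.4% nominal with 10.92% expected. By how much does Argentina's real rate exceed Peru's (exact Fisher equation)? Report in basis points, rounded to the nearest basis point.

-84 basis points

Argentina: (1 + 0.1448)/(1 + 0.1093) − 1 = 3.2002%
Peru: (1 + 0.1540)/(1 + 0.1092) − 1 = 4.0389%
Differential = 3.2002% − 4.0389% = -0.8387% → -84 basis points.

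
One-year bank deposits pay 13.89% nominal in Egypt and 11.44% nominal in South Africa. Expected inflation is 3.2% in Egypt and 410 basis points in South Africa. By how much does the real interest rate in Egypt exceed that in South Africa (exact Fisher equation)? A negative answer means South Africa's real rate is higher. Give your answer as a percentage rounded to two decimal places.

3.31%

Egypt: (1 + 0.1389)/(1 + 0.0320) − 1 = 10.3585%
South Africa: (1 + 0.1144)/(1 + 0.0410) − 1 = 7.0509%
Differential = 10.3585% − 7.0509% = 3.3076% → 3.31%.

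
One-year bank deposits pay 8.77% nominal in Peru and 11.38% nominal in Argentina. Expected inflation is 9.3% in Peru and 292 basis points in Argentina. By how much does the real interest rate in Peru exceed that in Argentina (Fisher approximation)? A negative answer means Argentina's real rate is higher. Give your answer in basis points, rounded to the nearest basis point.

-899 basis points

Peru: 8.77% − 9.3% = -0.530%
Argentina: 11.38% − 2.92% = 8.460%
Differential = -8.990% → -899 basis points.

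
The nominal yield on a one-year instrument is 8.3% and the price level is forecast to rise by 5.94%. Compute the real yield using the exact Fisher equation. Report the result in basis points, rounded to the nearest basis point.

223 basis points

1 + r = 1.08300 / 1.05940 = 1.022277
r = 1.022277 − 1 = 2.2277%, i.e. 223 basis points.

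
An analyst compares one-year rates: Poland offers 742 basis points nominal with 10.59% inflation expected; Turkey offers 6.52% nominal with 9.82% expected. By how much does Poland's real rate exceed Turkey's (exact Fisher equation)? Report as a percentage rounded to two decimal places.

0.14%

Poland: (1 + 0.0742)/(1 + 0.1059) − 1 = -2.8664%
Turkey: (1 + 0.0652)/(1 + 0.0982) − 1 = -3.0049%
Differential = -2.8664% − (-3.0049%) = 0.1385% → 0.14%.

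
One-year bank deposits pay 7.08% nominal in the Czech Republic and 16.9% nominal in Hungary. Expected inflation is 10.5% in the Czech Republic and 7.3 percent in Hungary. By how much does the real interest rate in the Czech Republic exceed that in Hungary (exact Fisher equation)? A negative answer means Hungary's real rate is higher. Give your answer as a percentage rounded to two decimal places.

The Czech Republic: (1 + 0.0708)/(1 + 0.1050) − 1 = -3.0950%
Hungary: (1 + 0.1690)/(1 + 0.0730) − 1 = 8.9469%
Differential = -3.0950% − 8.9469% = -12.0419% → -12.04%.

-12.04%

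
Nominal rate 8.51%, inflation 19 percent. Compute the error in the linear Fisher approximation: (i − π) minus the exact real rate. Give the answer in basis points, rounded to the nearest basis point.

Approximate: r ≈ 8.510% − 19.000% = -10.4900%
Exact: (1 + 0.0851)/(1 + 0.1900) − 1 = -8.8151%
Error = -10.4900% − (-8.8151%) = -1.6749% → -167 basis points.

-167 basis points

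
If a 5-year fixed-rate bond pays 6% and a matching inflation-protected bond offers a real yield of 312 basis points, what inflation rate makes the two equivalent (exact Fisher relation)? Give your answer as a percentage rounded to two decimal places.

2.79%

(1 + π) = (1 + i)/(1 + r) = 1.06000 / 1.03120 = 1.027929
Break-even inflation = 1.027929 − 1 → 2.79%.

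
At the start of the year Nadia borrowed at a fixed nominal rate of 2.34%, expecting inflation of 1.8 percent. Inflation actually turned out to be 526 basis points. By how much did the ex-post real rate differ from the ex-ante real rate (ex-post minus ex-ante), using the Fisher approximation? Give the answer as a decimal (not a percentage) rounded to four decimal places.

Ex-ante: 2.34% − 1.8% = 0.540%
Ex-post: 2.34% − 5.26% = -2.920%
Difference (ex-post − ex-ante) = -3.4600% → -0.0346.

-0.0346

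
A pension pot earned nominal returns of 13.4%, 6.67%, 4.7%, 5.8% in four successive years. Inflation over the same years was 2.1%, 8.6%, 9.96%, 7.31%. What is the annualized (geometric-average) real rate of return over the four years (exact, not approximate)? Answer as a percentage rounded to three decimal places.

0.598%

Compound the nominal returns: 1.1340 × 1.0667 × 1.0470 × 1.0580 = 1.33994724.
Compound inflation: 1.0210 × 1.0860 × 1.0996 × 1.0731 = 1.30836975.
Deflate: 1.33994724 / 1.30836975 = 1.02413499.
Annualized real rate = 1.02413499^(1/4) − 1 = 0.5980% → 0.598%.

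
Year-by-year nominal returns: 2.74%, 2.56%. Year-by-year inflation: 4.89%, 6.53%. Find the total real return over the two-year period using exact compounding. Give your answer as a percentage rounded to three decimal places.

-5.700%

Nominal growth factor = 1.0274 × 1.0256 = 1.053701
Price-level growth factor = 1.0489 × 1.0653 = 1.117393
Real growth factor = 1.053701 / 1.117393 = 0.943000
Total real return = 0.943000 − 1 → -5.700%.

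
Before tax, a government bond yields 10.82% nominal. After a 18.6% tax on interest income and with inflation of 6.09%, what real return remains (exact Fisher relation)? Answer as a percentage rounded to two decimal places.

2.56%

After-tax nominal return = 10.82% × (1 − 0.186) = 8.80748%.
1 + r = 1.0880748 / 1.06090 = 1.025615
After-tax real rate = 1.025615 − 1 → 2.56%.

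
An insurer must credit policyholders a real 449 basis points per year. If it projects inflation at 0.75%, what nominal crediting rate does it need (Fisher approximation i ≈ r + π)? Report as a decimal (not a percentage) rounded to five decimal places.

0.05240

i ≈ r + π = 4.49% + 0.75% = 0.05240.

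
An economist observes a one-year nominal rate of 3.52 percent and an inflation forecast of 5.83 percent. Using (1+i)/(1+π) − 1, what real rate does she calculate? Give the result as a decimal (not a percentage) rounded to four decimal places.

By the Fisher relation, 1 + r = (1 + i)/(1 + π).
1 + r = 1.03520 / 1.05830 = 0.978173
r = 0.978173 − 1 = -2.1827%, i.e. -0.0218.

-0.0218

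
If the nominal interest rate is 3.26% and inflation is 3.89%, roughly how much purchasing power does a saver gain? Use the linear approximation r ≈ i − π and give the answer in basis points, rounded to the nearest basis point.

r ≈ i − π = 3.26% − 3.89% = -63 basis points.

-63 basis points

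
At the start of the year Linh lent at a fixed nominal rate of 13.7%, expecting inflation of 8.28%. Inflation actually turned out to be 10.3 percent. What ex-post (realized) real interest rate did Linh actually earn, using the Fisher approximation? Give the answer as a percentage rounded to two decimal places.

3.40%

Ex-post: 13.7% − 10.3% = 3.400%
So the realized real rate is 3.40%.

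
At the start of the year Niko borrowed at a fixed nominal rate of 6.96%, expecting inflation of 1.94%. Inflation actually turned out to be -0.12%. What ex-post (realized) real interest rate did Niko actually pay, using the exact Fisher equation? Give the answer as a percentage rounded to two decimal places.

Ex-post: (1 + 0.0696)/(1 − 0.0012) − 1 = 7.0885%
So the realized real rate is 7.09%.

7.09%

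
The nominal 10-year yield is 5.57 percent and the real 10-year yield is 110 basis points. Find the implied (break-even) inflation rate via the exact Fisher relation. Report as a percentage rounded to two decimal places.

4.42%

(1 + π) = (1 + i)/(1 + r) = 1.05570 / 1.01100 = 1.044214
Break-even inflation = 1.044214 − 1 → 4.42%.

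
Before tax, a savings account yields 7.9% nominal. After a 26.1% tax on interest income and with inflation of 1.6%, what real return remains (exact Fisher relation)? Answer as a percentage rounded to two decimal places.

4.17%

After-tax nominal return = 7.9% × (1 − 0.261) = 5.8381%.
1 + r = 1.058381 / 1.01600 = 1.041714
After-tax real rate = 1.041714 − 1 → 4.17%.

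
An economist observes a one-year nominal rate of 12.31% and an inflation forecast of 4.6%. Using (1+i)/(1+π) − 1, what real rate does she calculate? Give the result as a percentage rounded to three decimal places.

7.371%

1 + r = 1.12310 / 1.04600 = 1.073709
r = 1.073709 − 1 = 7.3709%, i.e. 7.371%.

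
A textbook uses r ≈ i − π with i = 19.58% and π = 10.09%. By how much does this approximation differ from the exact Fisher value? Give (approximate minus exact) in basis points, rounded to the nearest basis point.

Approximate: r ≈ 19.580% − 10.090% = 9.4900%
Exact: (1 + 0.1958)/(1 + 0.1009) − 1 = 8.6202%
Error = 9.4900% − 8.6202% = 0.8698% → 87 basis points.

87 basis points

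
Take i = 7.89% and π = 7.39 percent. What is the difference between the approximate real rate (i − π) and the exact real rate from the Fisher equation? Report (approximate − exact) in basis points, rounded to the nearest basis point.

3 basis points

Approximate: r ≈ 7.890% − 7.390% = 0.5000%
Exact: (1 + 0.0789)/(1 + 0.0739) − 1 = 0.4656%
Error = 0.5000% − 0.4656% = 0.0344% → 3 basis points.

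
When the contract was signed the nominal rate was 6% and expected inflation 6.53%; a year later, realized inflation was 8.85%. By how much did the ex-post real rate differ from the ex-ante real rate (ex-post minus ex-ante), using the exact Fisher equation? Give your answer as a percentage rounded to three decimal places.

Ex-ante: (1 + 0.0600)/(1 + 0.0653) − 1 = -0.4975%
Ex-post: (1 + 0.0600)/(1 + 0.0885) − 1 = -2.6183%
Difference (ex-post − ex-ante) = -2.1208% → -2.121%.

-2.121%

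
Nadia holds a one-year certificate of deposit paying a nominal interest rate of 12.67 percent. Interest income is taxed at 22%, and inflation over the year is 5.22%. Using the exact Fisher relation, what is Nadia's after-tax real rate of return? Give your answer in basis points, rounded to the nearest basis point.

443 basis points

After-tax nominal return = 12.67% × (1 − 0.22) = 9.8826%.
1 + r = 1.098826 / 1.05220 = 1.044313
After-tax real rate = 1.044313 − 1 → 443 basis points.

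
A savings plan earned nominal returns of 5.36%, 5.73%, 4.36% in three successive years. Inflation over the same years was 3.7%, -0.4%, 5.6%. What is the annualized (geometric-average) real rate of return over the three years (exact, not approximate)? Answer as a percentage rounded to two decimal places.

Nominal growth factor = 1.0536 × 1.0573 × 1.0436 = 1.16254043
Price-level growth factor = 1.0370 × 0.9960 × 1.0560 = 1.09069171
Real growth factor = 1.16254043 / 1.09069171 = 1.06587445
Annualized real rate = 1.06587445^(1/3) − 1 = 2.1493% → 2.15%.

2.15%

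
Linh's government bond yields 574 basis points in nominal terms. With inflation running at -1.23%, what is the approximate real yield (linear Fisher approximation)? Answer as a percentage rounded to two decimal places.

6.97%

r ≈ i − π = 5.74% − (-1.23%) = 6.97%.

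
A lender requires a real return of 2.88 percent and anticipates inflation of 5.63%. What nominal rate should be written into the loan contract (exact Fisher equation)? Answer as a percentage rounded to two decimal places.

8.67%

(1 + i) = (1 + r)(1 + π) = 1.02880 × 1.05630 = 1.08672144
i = 1.08672144 − 1, so the required nominal rate is 8.67%.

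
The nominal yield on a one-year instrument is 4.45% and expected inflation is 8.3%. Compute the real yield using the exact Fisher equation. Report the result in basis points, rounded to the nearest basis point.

-355 basis points

By the Fisher equation, 1 + r = (1 + i)/(1 + π).
1 + r = 1.04450 / 1.08300 = 0.964451
r = 0.964451 − 1 = -3.5549%, i.e. -355 basis points.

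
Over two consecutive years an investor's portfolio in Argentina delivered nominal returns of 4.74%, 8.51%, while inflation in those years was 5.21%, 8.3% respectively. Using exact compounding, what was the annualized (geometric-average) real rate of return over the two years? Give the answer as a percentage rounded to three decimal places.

Compound the nominal returns: 1.0474 × 1.0851 = 1.13653374.
Compound inflation: 1.0521 × 1.0830 = 1.13942430.
Deflate: 1.13653374 / 1.13942430 = 0.99746314.
Annualized real rate = 0.99746314^(1/2) − 1 = -0.1269% → -0.127%.

-0.127%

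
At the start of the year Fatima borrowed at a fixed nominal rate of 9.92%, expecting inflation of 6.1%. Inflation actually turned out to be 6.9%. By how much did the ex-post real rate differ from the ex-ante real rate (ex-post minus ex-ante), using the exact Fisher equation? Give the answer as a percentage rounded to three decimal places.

Ex-ante: (1 + 0.0992)/(1 + 0.0610) − 1 = 3.6004%
Ex-post: (1 + 0.0992)/(1 + 0.0690) − 1 = 2.8251%
Difference (ex-post − ex-ante) = -0.7753% → -0.775%.

-0.775%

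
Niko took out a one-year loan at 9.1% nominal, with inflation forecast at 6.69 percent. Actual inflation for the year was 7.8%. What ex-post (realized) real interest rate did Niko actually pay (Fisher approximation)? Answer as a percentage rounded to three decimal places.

Ex-post: 9.1% − 7.8% = 1.300%
So the realized real rate is 1.300%.

1.300%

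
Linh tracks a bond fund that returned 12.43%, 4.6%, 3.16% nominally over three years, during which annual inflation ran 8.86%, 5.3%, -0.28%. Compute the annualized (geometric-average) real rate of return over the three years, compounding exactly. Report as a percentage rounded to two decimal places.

2.00%

Compound the nominal returns: 1.1243 × 1.0460 × 1.0316 = 1.21317996.
Compound inflation: 1.0886 × 1.0530 × 0.9972 = 1.14308617.
Deflate: 1.21317996 / 1.14308617 = 1.06131978.
Annualized real rate = 1.06131978^(1/3) − 1 = 2.0036% → 2.00%.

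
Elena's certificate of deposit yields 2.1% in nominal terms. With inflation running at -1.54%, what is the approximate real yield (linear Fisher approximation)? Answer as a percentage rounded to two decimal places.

3.64%

r ≈ i − π = 2.1% − (-1.54%) = 3.64%.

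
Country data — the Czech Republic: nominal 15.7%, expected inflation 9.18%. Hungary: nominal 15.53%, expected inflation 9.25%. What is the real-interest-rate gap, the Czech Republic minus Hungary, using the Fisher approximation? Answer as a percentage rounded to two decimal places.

The Czech Republic: 15.7% − 9.18% = 6.520%
Hungary: 15.53% − 9.25% = 6.280%
Differential = 0.240% → 0.24%.

0.24%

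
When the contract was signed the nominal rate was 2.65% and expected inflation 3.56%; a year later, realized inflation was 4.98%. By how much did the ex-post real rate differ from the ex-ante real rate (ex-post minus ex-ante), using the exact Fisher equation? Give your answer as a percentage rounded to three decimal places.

-1.341%

Ex-ante: (1 + 0.0265)/(1 + 0.0356) − 1 = -0.8787%
Ex-post: (1 + 0.0265)/(1 + 0.0498) − 1 = -2.2195%
Difference (ex-post − ex-ante) = -1.3408% → -1.341%.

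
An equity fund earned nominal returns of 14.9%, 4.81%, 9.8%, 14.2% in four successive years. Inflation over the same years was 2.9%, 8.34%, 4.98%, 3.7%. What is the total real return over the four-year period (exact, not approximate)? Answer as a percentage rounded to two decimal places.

24.42%

Compound the nominal returns: 1.1490 × 1.0481 × 1.0980 × 1.1420 = 1.510050.
Compound inflation: 1.0290 × 1.0834 × 1.0498 × 1.0370 = 1.213639.
Deflate: 1.510050 / 1.213639 = 1.244233.
Total real return = 1.244233 − 1 → 24.42%.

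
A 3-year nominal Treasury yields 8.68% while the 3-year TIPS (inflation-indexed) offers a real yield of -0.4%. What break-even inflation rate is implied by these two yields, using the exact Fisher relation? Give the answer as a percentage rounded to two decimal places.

(1 + π) = (1 + i)/(1 + r) = 1.08680 / 0.99600 = 1.091165
Break-even inflation = 1.091165 − 1 → 9.12%.

9.12%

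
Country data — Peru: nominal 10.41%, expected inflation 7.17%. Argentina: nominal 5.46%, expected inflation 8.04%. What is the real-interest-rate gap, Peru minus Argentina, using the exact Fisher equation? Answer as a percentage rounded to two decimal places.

5.41%

Peru: (1 + 0.1041)/(1 + 0.0717) − 1 = 3.0232%
Argentina: (1 + 0.0546)/(1 + 0.0804) − 1 = -2.3880%
Differential = 3.0232% − (-2.3880%) = 5.4112% → 5.41%.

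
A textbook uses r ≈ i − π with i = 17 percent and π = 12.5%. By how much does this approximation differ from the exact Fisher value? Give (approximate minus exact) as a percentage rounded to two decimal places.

Approximate: r ≈ 17.000% − 12.500% = 4.5000%
Exact: (1 + 0.1700)/(1 + 0.1250) − 1 = 4.0000%
Error = 4.5000% − 4.0000% = 0.5000% → 0.50%.

0.50%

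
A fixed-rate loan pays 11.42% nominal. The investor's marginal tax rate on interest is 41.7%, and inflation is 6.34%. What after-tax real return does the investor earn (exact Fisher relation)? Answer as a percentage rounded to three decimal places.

After-tax nominal return = 11.42% × (1 − 0.417) = 6.65786%.
1 + r = 1.0665786 / 1.06340 = 1.002989
After-tax real rate = 1.002989 − 1 → 0.299%.

0.299%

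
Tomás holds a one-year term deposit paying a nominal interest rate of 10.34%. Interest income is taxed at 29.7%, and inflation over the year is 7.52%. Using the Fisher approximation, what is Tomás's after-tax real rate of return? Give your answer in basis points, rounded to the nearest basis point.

After-tax nominal return = 10.34% × (1 − 0.297) = 7.26902%.
r ≈ 7.26902% − 7.52% → -25 basis points.

-25 basis points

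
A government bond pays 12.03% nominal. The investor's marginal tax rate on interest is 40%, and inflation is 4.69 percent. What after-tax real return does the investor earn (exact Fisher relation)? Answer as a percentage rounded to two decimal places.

After-tax nominal return = 12.03% × (1 − 0.4) = 7.2180%.
1 + r = 1.07218 / 1.04690 = 1.024147
After-tax real rate = 1.024147 − 1 → 2.41%.

2.41%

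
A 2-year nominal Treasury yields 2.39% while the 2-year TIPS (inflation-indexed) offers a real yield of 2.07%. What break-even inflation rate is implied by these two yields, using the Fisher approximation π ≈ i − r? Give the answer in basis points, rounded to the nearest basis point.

π ≈ i − r = 2.39% − 2.07% → 32 basis points.

32 basis points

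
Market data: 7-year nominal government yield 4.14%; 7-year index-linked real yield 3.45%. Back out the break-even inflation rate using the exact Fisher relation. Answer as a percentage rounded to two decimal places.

(1 + π) = (1 + i)/(1 + r) = 1.04140 / 1.03450 = 1.006670
Break-even inflation = 1.006670 − 1 → 0.67%.

0.67%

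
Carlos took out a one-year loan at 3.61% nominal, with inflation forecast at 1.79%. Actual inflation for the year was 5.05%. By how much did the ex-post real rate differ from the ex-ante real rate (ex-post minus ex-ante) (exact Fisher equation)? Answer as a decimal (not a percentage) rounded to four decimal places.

Ex-ante: (1 + 0.0361)/(1 + 0.0179) − 1 = 1.7880%
Ex-post: (1 + 0.0361)/(1 + 0.0505) − 1 = -1.3708%
Difference (ex-post − ex-ante) = -3.1588% → -0.0316.

-0.0316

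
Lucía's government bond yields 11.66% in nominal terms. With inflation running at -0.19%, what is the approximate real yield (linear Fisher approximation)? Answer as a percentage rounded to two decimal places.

11.85%

r ≈ i − π = 11.66% − (-0.19%) = 11.85%.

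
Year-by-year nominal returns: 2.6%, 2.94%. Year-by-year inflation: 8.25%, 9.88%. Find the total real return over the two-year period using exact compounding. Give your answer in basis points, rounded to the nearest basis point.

-1121 basis points

Compound the nominal returns: 1.0260 × 1.0294 = 1.056164.
Compound inflation: 1.0825 × 1.0988 = 1.189451.
Deflate: 1.056164 / 1.189451 = 0.887943.
Total real return = 0.887943 − 1 → -1121 basis points.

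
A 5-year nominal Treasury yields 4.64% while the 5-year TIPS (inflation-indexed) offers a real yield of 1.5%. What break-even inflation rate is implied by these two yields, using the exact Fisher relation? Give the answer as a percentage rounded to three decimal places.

(1 + π) = (1 + i)/(1 + r) = 1.04640 / 1.01500 = 1.030936
Break-even inflation = 1.030936 − 1 → 3.094%.

3.094%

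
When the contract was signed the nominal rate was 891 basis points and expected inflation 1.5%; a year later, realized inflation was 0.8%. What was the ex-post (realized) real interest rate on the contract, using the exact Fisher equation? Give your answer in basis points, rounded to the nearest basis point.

Ex-post: (1 + 0.0891)/(1 + 0.0080) − 1 = 8.0456%
So the realized real rate is 805 basis points.

805 basis points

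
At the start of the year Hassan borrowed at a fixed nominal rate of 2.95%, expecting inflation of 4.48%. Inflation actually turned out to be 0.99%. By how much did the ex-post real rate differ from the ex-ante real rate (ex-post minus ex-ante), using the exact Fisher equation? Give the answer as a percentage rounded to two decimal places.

3.41%

Ex-ante: (1 + 0.0295)/(1 + 0.0448) − 1 = -1.4644%
Ex-post: (1 + 0.0295)/(1 + 0.0099) − 1 = 1.9408%
Difference (ex-post − ex-ante) = 3.4052% → 3.41%.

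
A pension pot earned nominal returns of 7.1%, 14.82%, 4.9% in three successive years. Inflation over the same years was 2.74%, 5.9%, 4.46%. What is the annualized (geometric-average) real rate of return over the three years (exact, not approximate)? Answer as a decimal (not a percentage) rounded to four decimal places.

0.0431

Nominal growth factor = 1.0710 × 1.1482 × 1.0490 = 1.28997859
Price-level growth factor = 1.0274 × 1.0590 × 1.0446 = 1.13654214
Real growth factor = 1.28997859 / 1.13654214 = 1.13500287
Annualized real rate = 1.13500287^(1/3) − 1 = 4.3115% → 0.0431.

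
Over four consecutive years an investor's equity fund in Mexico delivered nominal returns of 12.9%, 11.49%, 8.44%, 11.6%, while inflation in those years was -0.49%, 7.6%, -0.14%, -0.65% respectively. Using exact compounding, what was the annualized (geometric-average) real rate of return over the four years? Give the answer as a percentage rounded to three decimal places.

9.430%

Nominal growth factor = 1.1290 × 1.1149 × 1.0844 × 1.1160 = 1.52329340
Price-level growth factor = 0.9951 × 1.0760 × 0.9986 × 0.9935 = 1.06227860
Real growth factor = 1.52329340 / 1.06227860 = 1.43398672
Annualized real rate = 1.43398672^(1/4) − 1 = 9.4300% → 9.430%.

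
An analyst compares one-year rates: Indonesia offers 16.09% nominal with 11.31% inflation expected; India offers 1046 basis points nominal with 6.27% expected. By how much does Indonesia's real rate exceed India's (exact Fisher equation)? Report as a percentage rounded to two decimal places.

Indonesia: (1 + 0.1609)/(1 + 0.1131) − 1 = 4.2943%
India: (1 + 0.1046)/(1 + 0.0627) − 1 = 3.9428%
Differential = 4.2943% − 3.9428% = 0.3515% → 0.35%.

0.35%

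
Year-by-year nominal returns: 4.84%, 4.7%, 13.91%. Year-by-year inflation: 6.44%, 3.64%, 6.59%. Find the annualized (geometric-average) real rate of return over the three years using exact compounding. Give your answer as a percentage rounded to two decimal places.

Compound the nominal returns: 1.0484 × 1.0470 × 1.1391 = 1.25036136.
Compound inflation: 1.0644 × 1.0364 × 1.0659 = 1.17584136.
Deflate: 1.25036136 / 1.17584136 = 1.06337590.
Annualized real rate = 1.06337590^(1/3) − 1 = 2.0694% → 2.07%.

2.07%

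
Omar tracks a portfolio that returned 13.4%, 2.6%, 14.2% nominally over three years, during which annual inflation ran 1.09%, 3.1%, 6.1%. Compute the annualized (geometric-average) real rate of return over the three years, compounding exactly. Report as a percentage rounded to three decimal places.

Nominal growth factor = 1.1340 × 1.0260 × 1.1420 = 1.32869873
Price-level growth factor = 1.0109 × 1.0310 × 1.0610 = 1.10581441
Real growth factor = 1.32869873 / 1.10581441 = 1.20155671
Annualized real rate = 1.20155671^(1/3) − 1 = 6.3118% → 6.312%.

6.312%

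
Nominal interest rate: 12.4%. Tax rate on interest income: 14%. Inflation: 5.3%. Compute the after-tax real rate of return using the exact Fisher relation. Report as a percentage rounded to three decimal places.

After-tax nominal return = 12.4% × (1 − 0.14) = 10.6640%.
1 + r = 1.10664 / 1.05300 = 1.050940
After-tax real rate = 1.050940 − 1 → 5.094%.

5.094%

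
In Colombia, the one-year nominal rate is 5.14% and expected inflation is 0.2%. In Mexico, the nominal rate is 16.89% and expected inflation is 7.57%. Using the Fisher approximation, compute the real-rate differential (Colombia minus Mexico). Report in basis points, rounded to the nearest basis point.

-438 basis points

Colombia: 5.14% − 0.2% = 4.940%
Mexico: 16.89% − 7.57% = 9.320%
Differential = -4.380% → -438 basis points.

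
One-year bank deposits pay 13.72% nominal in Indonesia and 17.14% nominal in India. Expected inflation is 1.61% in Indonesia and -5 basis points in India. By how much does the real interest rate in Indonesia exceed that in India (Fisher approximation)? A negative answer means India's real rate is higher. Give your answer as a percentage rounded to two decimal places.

Indonesia: 13.72% − 1.61% = 12.110%
India: 17.14% − (-0.05%) = 17.190%
Differential = -5.080% → -5.08%.

-5.08%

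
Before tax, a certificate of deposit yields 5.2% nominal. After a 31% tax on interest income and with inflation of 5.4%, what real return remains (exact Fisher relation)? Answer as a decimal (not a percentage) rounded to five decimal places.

After-tax nominal return = 5.2% × (1 − 0.31) = 3.5880%.
1 + r = 1.03588 / 1.05400 = 0.982808
After-tax real rate = 0.982808 − 1 → -0.01719.

-0.01719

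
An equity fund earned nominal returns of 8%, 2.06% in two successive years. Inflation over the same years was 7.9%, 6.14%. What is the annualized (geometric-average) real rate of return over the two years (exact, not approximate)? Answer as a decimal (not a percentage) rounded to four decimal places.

Compound the nominal returns: 1.0800 × 1.0206 = 1.10224800.
Compound inflation: 1.0790 × 1.0614 = 1.14525060.
Deflate: 1.10224800 / 1.14525060 = 0.96245136.
Annualized real rate = 0.96245136^(1/2) − 1 = -1.8954% → -0.0190.

-0.0190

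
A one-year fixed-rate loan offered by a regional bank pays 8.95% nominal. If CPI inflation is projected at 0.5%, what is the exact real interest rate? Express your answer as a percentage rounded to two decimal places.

By the Fisher equation, 1 + r = (1 + i)/(1 + π).
1 + r = 1.08950 / 1.00500 = 1.084080
r = 1.084080 − 1 = 8.4080%, i.e. 8.41%.

8.41%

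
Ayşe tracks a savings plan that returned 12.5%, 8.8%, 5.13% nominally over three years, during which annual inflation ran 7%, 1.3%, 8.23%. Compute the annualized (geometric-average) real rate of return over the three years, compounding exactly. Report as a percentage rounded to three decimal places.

3.131%

Compound the nominal returns: 1.1250 × 1.0880 × 1.0513 = 1.28679120.
Compound inflation: 1.0700 × 1.0130 × 1.0823 = 1.17311579.
Deflate: 1.28679120 / 1.17311579 = 1.09690041.
Annualized real rate = 1.09690041^(1/3) − 1 = 3.1310% → 3.131%.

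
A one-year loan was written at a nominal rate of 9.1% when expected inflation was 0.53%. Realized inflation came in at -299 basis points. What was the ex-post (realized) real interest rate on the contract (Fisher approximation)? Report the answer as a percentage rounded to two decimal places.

12.09%

Ex-post: 9.1% − (-2.99%) = 12.090%
So the realized real rate is 12.09%.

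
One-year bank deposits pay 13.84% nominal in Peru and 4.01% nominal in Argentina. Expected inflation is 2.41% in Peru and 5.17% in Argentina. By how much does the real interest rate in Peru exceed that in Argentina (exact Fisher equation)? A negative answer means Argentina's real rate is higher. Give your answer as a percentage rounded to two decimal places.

Peru: (1 + 0.1384)/(1 + 0.0241) − 1 = 11.1610%
Argentina: (1 + 0.0401)/(1 + 0.0517) − 1 = -1.1030%
Differential = 11.1610% − (-1.1030%) = 12.2640% → 12.26%.

12.26%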